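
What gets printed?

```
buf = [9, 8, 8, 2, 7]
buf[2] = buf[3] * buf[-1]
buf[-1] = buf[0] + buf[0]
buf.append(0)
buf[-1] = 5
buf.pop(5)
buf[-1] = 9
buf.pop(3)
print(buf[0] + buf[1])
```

17

buf[2] = buf[3]*buf[-1] = 2*7 = 14 → [9, 8, 14, 2, 7]
buf[-1] = buf[0]+buf[0] = 9+9 = 18 → [9, 8, 14, 2, 18]
append 0 → [9, 8, 14, 2, 18, 0]
buf[-1] = 5 → [9, 8, 14, 2, 18, 5]
pop(5) removes 5 → [9, 8, 14, 2, 18]
buf[-1] = 9 → [9, 8, 14, 2, 9]
pop(3) removes 2 → [9, 8, 14, 9]
buf[0]+buf[1] = 9+8 = 17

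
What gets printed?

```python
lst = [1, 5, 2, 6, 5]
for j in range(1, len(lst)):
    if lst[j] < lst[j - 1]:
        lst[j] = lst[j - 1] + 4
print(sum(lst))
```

45

j=1: 5>=1, unchanged → [1, 5, 2, 6, 5]
j=2: 2<5, lst[2] = 5+4 = 9 → [1, 5, 9, 6, 5]
j=3: 6<9, lst[3] = 9+4 = 13 → [1, 5, 9, 13, 5]
j=4: 5<13, lst[4] = 13+4 = 17 → [1, 5, 9, 13, 17]
sum = 45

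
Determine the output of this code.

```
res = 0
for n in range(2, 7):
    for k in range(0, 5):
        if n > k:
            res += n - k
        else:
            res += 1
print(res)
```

n=2,k=0: 2>0, res = 0+2 = 2
n=2,k=1: 2>1, res = 2+1 = 3
n=2,k=2: not 2>2, res = 3+1 = 4
n=2,k=3: not 2>3, res = 4+1 = 5
n=2,k=4: not 2>4, res = 5+1 = 6
n=3,k=0: 3>0, res = 6+3 = 9
n=3,k=1: 3>1, res = 9+2 = 11
n=3,k=2: 3>2, res = 11+1 = 12
n=3,k=3: not 3>3, res = 12+1 = 13
n=3,k=4: not 3>4, res = 13+1 = 14
n=4,k=0: 4>0, res = 14+4 = 18
n=4,k=1: 4>1, res = 18+3 = 21
n=4,k=2: 4>2, res = 21+2 = 23
n=4,k=3: 4>3, res = 23+1 = 24
n=4,k=4: not 4>4, res = 24+1 = 25
n=5,k=0: 5>0, res = 25+5 = 30
n=5,k=1: 5>1, res = 30+4 = 34
n=5,k=2: 5>2, res = 34+3 = 37
n=5,k=3: 5>3, res = 37+2 = 39
n=5,k=4: 5>4, res = 39+1 = 40
n=6,k=0: 6>0, res = 40+6 = 46
n=6,k=1: 6>1, res = 46+5 = 51
n=6,k=2: 6>2, res = 51+4 = 55
n=6,k=3: 6>3, res = 55+3 = 58
n=6,k=4: 6>4, res = 58+2 = 60

60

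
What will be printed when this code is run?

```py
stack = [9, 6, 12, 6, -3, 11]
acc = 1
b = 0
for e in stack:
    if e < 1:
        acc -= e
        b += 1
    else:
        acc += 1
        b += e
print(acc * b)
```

405

e=9: not <1, acc = 1+1 = 2; b=9
e=6: not <1, acc = 2+1 = 3; b=15
e=12: not <1, acc = 3+1 = 4; b=27
e=6: not <1, acc = 4+1 = 5; b=33
e=-3: <1, acc = 5-(-3) = 8; b=34
e=11: not <1, acc = 8+1 = 9; b=45
acc*b = 9*45 = 405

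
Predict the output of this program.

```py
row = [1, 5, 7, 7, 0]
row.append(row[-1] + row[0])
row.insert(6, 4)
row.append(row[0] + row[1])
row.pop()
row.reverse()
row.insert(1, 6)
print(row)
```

append row[-1]+row[0] = 0+1 = 1 → [1, 5, 7, 7, 0, 1]
insert 4 at 6 → [1, 5, 7, 7, 0, 1, 4]
append row[0]+row[1] = 1+5 = 6 → [1, 5, 7, 7, 0, 1, 4, 6]
pop() removes 6 → [1, 5, 7, 7, 0, 1, 4]
reverse → [4, 1, 0, 7, 7, 5, 1]
insert 6 at 1 → [4, 6, 1, 0, 7, 7, 5, 1]

[4, 6, 1, 0, 7, 7, 5, 1]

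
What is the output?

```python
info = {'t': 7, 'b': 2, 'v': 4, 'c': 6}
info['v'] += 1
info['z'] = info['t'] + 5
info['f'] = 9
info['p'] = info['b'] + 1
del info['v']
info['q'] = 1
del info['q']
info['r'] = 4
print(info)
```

{'t': 7, 'b': 2, 'c': 6, 'z': 12, 'f': 9, 'p': 3, 'r': 4}

info['v'] = 4+1 = 5 → {'t': 7, 'b': 2, 'v': 5, 'c': 6}
info['z'] = info['t']+5 = 12 → {'t': 7, 'b': 2, 'v': 5, 'c': 6, 'z': 12}
info['f'] = 9 → {'t': 7, 'b': 2, 'v': 5, 'c': 6, 'z': 12, 'f': 9}
info['p'] = info['b']+1 = 3 → {'t': 7, 'b': 2, 'v': 5, 'c': 6, 'z': 12, 'f': 9, 'p': 3}
del 'v' → {'t': 7, 'b': 2, 'c': 6, 'z': 12, 'f': 9, 'p': 3}
info['q'] = 1 → {'t': 7, 'b': 2, 'c': 6, 'z': 12, 'f': 9, 'p': 3, 'q': 1}
del 'q' → {'t': 7, 'b': 2, 'c': 6, 'z': 12, 'f': 9, 'p': 3}
info['r'] = 4 → {'t': 7, 'b': 2, 'c': 6, 'z': 12, 'f': 9, 'p': 3, 'r': 4}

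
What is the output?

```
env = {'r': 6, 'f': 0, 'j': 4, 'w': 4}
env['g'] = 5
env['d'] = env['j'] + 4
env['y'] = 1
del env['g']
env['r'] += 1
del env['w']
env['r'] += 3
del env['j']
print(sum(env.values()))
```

19

env['g'] = 5 → {'r': 6, 'f': 0, 'j': 4, 'w': 4, 'g': 5}
env['d'] = env['j']+4 = 8 → {'r': 6, 'f': 0, 'j': 4, 'w': 4, 'g': 5, 'd': 8}
env['y'] = 1 → {'r': 6, 'f': 0, 'j': 4, 'w': 4, 'g': 5, 'd': 8, 'y': 1}
del 'g' → {'r': 6, 'f': 0, 'j': 4, 'w': 4, 'd': 8, 'y': 1}
env['r'] = 6+1 = 7 → {'r': 7, 'f': 0, 'j': 4, 'w': 4, 'd': 8, 'y': 1}
del 'w' → {'r': 7, 'f': 0, 'j': 4, 'd': 8, 'y': 1}
env['r'] = 7+3 = 10 → {'r': 10, 'f': 0, 'j': 4, 'd': 8, 'y': 1}
del 'j' → {'r': 10, 'f': 0, 'd': 8, 'y': 1}
sum of values = 19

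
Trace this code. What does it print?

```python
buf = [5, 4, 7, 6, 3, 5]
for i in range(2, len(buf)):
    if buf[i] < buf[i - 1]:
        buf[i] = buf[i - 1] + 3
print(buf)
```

[5, 4, 7, 10, 13, 16]

i=2: 7>=4, unchanged → [5, 4, 7, 6, 3, 5]
i=3: 6<7, buf[3] = 7+3 = 10 → [5, 4, 7, 10, 3, 5]
i=4: 3<10, buf[4] = 10+3 = 13 → [5, 4, 7, 10, 13, 5]
i=5: 5<13, buf[5] = 13+3 = 16 → [5, 4, 7, 10, 13, 16]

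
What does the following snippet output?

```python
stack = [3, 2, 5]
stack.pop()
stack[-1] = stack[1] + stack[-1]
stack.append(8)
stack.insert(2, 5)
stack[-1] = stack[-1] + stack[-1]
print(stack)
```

pop() removes 5 → [3, 2]
stack[-1] = stack[1]+stack[-1] = 2+2 = 4 → [3, 4]
append 8 → [3, 4, 8]
insert 5 at 2 → [3, 4, 5, 8]
stack[-1] = stack[-1]+stack[-1] = 8+8 = 16 → [3, 4, 5, 16]

[3, 4, 5, 16]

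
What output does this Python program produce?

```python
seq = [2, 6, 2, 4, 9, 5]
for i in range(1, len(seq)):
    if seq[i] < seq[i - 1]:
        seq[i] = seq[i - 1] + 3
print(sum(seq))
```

i=1: 6>=2, unchanged → [2, 6, 2, 4, 9, 5]
i=2: 2<6, seq[2] = 6+3 = 9 → [2, 6, 9, 4, 9, 5]
i=3: 4<9, seq[3] = 9+3 = 12 → [2, 6, 9, 12, 9, 5]
i=4: 9<12, seq[4] = 12+3 = 15 → [2, 6, 9, 12, 15, 5]
i=5: 5<15, seq[5] = 15+3 = 18 → [2, 6, 9, 12, 15, 18]
sum = 62

62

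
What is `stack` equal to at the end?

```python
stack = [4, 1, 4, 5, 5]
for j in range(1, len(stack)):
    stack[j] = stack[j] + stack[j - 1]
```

j=1: stack[1] = 1+4 = 5 → [4, 5, 4, 5, 5]
j=2: stack[2] = 4+5 = 9 → [4, 5, 9, 5, 5]
j=3: stack[3] = 5+9 = 14 → [4, 5, 9, 14, 5]
j=4: stack[4] = 5+14 = 19 → [4, 5, 9, 14, 19]

[4, 5, 9, 14, 19]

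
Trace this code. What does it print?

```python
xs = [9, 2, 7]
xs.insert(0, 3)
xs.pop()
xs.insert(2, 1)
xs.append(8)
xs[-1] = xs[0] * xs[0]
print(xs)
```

[3, 9, 1, 2, 9]

insert 3 at 0 → [3, 9, 2, 7]
pop() removes 7 → [3, 9, 2]
insert 1 at 2 → [3, 9, 1, 2]
append 8 → [3, 9, 1, 2, 8]
xs[-1] = xs[0]*xs[0] = 3*3 = 9 → [3, 9, 1, 2, 9]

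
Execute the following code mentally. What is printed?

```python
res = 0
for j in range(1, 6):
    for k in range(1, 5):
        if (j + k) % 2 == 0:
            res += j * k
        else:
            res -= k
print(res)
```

46

j=1,k=1: even sum, res = 0+1 = 1
j=1,k=2: odd sum, res = 1-2 = -1
j=1,k=3: even sum, res = (-1)+3 = 2
j=1,k=4: odd sum, res = 2-4 = -2
j=2,k=1: odd sum, res = (-2)-1 = -3
j=2,k=2: even sum, res = (-3)+4 = 1
j=2,k=3: odd sum, res = 1-3 = -2
j=2,k=4: even sum, res = (-2)+8 = 6
j=3,k=1: even sum, res = 6+3 = 9
j=3,k=2: odd sum, res = 9-2 = 7
j=3,k=3: even sum, res = 7+9 = 16
j=3,k=4: odd sum, res = 16-4 = 12
j=4,k=1: odd sum, res = 12-1 = 11
j=4,k=2: even sum, res = 11+8 = 19
j=4,k=3: odd sum, res = 19-3 = 16
j=4,k=4: even sum, res = 16+16 = 32
j=5,k=1: even sum, res = 32+5 = 37
j=5,k=2: odd sum, res = 37-2 = 35
j=5,k=3: even sum, res = 35+15 = 50
j=5,k=4: odd sum, res = 50-4 = 46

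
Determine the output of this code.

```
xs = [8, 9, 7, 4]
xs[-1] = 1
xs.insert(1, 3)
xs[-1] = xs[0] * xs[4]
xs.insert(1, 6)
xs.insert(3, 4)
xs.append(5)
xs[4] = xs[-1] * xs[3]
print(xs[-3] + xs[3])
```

xs[-1] = 1 → [8, 9, 7, 1]
insert 3 at 1 → [8, 3, 9, 7, 1]
xs[-1] = xs[0]*xs[4] = 8*1 = 8 → [8, 3, 9, 7, 8]
insert 6 at 1 → [8, 6, 3, 9, 7, 8]
insert 4 at 3 → [8, 6, 3, 4, 9, 7, 8]
append 5 → [8, 6, 3, 4, 9, 7, 8, 5]
xs[4] = xs[-1]*xs[3] = 5*4 = 20 → [8, 6, 3, 4, 20, 7, 8, 5]
xs[-3]+xs[3] = 7+4 = 11

11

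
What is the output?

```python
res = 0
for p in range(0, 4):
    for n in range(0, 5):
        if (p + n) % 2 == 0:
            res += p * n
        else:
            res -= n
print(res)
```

p=0,n=0: even sum, res = 0+0 = 0
p=0,n=1: odd sum, res = 0-1 = -1
p=0,n=2: even sum, res = (-1)+0 = -1
p=0,n=3: odd sum, res = (-1)-3 = -4
p=0,n=4: even sum, res = (-4)+0 = -4
p=1,n=0: odd sum, res = (-4)-0 = -4
p=1,n=1: even sum, res = (-4)+1 = -3
p=1,n=2: odd sum, res = (-3)-2 = -5
p=1,n=3: even sum, res = (-5)+3 = -2
p=1,n=4: odd sum, res = (-2)-4 = -6
p=2,n=0: even sum, res = (-6)+0 = -6
p=2,n=1: odd sum, res = (-6)-1 = -7
p=2,n=2: even sum, res = (-7)+4 = -3
p=2,n=3: odd sum, res = (-3)-3 = -6
p=2,n=4: even sum, res = (-6)+8 = 2
p=3,n=0: odd sum, res = 2-0 = 2
p=3,n=1: even sum, res = 2+3 = 5
p=3,n=2: odd sum, res = 5-2 = 3
p=3,n=3: even sum, res = 3+9 = 12
p=3,n=4: odd sum, res = 12-4 = 8

8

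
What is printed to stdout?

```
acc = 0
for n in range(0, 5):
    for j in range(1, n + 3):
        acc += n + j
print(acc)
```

n=0,j=1: acc = 0+1 = 1
n=0,j=2: acc = 1+2 = 3
n=1,j=1: acc = 3+2 = 5
n=1,j=2: acc = 5+3 = 8
n=1,j=3: acc = 8+4 = 12
n=2,j=1: acc = 12+3 = 15
n=2,j=2: acc = 15+4 = 19
n=2,j=3: acc = 19+5 = 24
n=2,j=4: acc = 24+6 = 30
n=3,j=1: acc = 30+4 = 34
n=3,j=2: acc = 34+5 = 39
n=3,j=3: acc = 39+6 = 45
n=3,j=4: acc = 45+7 = 52
n=3,j=5: acc = 52+8 = 60
n=4,j=1: acc = 60+5 = 65
n=4,j=2: acc = 65+6 = 71
n=4,j=3: acc = 71+7 = 78
n=4,j=4: acc = 78+8 = 86
n=4,j=5: acc = 86+9 = 95
n=4,j=6: acc = 95+10 = 105

105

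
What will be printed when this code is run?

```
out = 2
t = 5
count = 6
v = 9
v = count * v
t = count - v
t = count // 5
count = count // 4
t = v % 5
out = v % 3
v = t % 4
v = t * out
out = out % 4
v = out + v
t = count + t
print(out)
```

0

v = 6*9 = 54
t = 6-54 = -48
t = 6//5 = 1
count = 6//4 = 1
t = 54%5 = 4
out = 54%3 = 0
v = 4%4 = 0
v = 4*0 = 0
out = 0%4 = 0
v = 0+0 = 0
t = 1+4 = 5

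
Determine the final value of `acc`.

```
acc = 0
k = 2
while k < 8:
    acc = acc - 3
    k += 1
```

-18

k=2: acc = 0-3 = -3
k=3: acc = (-3)-3 = -6
k=4: acc = (-6)-3 = -9
k=5: acc = (-9)-3 = -12
k=6: acc = (-12)-3 = -15
k=7: acc = (-15)-3 = -18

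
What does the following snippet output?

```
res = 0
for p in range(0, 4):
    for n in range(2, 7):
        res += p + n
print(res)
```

110

p=0,n=2: res = 0+2 = 2
p=0,n=3: res = 2+3 = 5
p=0,n=4: res = 5+4 = 9
p=0,n=5: res = 9+5 = 14
p=0,n=6: res = 14+6 = 20
p=1,n=2: res = 20+3 = 23
p=1,n=3: res = 23+4 = 27
p=1,n=4: res = 27+5 = 32
p=1,n=5: res = 32+6 = 38
p=1,n=6: res = 38+7 = 45
p=2,n=2: res = 45+4 = 49
p=2,n=3: res = 49+5 = 54
p=2,n=4: res = 54+6 = 60
p=2,n=5: res = 60+7 = 67
p=2,n=6: res = 67+8 = 75
p=3,n=2: res = 75+5 = 80
p=3,n=3: res = 80+6 = 86
p=3,n=4: res = 86+7 = 93
p=3,n=5: res = 93+8 = 101
p=3,n=6: res = 101+9 = 110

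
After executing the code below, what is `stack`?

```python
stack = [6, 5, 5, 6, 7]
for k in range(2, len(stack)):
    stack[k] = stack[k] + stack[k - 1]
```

[6, 5, 10, 16, 23]

k=2: stack[2] = 5+5 = 10 → [6, 5, 10, 6, 7]
k=3: stack[3] = 6+10 = 16 → [6, 5, 10, 16, 7]
k=4: stack[4] = 7+16 = 23 → [6, 5, 10, 16, 23]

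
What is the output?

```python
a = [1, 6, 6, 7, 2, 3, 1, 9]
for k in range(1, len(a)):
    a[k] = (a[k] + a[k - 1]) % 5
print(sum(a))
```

9

k=1: a[1] = (6+1)%5 = 2 → [1, 2, 6, 7, 2, 3, 1, 9]
k=2: a[2] = (6+2)%5 = 3 → [1, 2, 3, 7, 2, 3, 1, 9]
k=3: a[3] = (7+3)%5 = 0 → [1, 2, 3, 0, 2, 3, 1, 9]
k=4: a[4] = (2+0)%5 = 2 → [1, 2, 3, 0, 2, 3, 1, 9]
k=5: a[5] = (3+2)%5 = 0 → [1, 2, 3, 0, 2, 0, 1, 9]
k=6: a[6] = (1+0)%5 = 1 → [1, 2, 3, 0, 2, 0, 1, 9]
k=7: a[7] = (9+1)%5 = 0 → [1, 2, 3, 0, 2, 0, 1, 0]
sum = 9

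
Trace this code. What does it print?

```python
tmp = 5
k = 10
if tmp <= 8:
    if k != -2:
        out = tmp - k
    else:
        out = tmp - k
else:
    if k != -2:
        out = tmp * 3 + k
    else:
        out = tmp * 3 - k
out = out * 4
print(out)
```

tmp=5, k=10
tmp <= 8 is True; k != -2 is True
→ out = tmp - k = -5
out = (-5)*4 = -20

-20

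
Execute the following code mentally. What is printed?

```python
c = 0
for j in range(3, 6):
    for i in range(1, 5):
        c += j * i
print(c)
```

j=3,i=1: c = 0+3 = 3
j=3,i=2: c = 3+6 = 9
j=3,i=3: c = 9+9 = 18
j=3,i=4: c = 18+12 = 30
j=4,i=1: c = 30+4 = 34
j=4,i=2: c = 34+8 = 42
j=4,i=3: c = 42+12 = 54
j=4,i=4: c = 54+16 = 70
j=5,i=1: c = 70+5 = 75
j=5,i=2: c = 75+10 = 85
j=5,i=3: c = 85+15 = 100
j=5,i=4: c = 100+20 = 120

120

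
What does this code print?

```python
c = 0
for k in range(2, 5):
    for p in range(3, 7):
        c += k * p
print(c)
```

162

k=2,p=3: c = 0+6 = 6
k=2,p=4: c = 6+8 = 14
k=2,p=5: c = 14+10 = 24
k=2,p=6: c = 24+12 = 36
k=3,p=3: c = 36+9 = 45
k=3,p=4: c = 45+12 = 57
k=3,p=5: c = 57+15 = 72
k=3,p=6: c = 72+18 = 90
k=4,p=3: c = 90+12 = 102
k=4,p=4: c = 102+16 = 118
k=4,p=5: c = 118+20 = 138
k=4,p=6: c = 138+24 = 162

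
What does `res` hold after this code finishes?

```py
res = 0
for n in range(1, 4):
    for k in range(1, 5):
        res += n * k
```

60

n=1,k=1: res = 0+1 = 1
n=1,k=2: res = 1+2 = 3
n=1,k=3: res = 3+3 = 6
n=1,k=4: res = 6+4 = 10
n=2,k=1: res = 10+2 = 12
n=2,k=2: res = 12+4 = 16
n=2,k=3: res = 16+6 = 22
n=2,k=4: res = 22+8 = 30
n=3,k=1: res = 30+3 = 33
n=3,k=2: res = 33+6 = 39
n=3,k=3: res = 39+9 = 48
n=3,k=4: res = 48+12 = 60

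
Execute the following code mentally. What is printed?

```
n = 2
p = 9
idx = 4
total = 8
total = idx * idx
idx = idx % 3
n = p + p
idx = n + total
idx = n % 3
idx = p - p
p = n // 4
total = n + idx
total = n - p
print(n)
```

18

total = 4*4 = 16
idx = 4%3 = 1
n = 9+9 = 18
idx = 18+16 = 34
idx = 18%3 = 0
idx = 9-9 = 0
p = 18//4 = 4
total = 18+0 = 18
total = 18-4 = 14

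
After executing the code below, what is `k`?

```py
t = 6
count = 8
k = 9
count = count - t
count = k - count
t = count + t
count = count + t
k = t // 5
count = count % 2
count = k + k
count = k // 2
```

count = 8-6 = 2
count = 9-2 = 7
t = 7+6 = 13
count = 7+13 = 20
k = 13//5 = 2
count = 20%2 = 0
count = 2+2 = 4
count = 2//2 = 1

2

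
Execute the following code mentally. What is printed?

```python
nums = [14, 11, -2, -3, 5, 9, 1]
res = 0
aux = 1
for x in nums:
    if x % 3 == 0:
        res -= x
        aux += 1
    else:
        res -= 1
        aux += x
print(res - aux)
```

-43

x=14: not %3==0, res = 0-1 = -1; aux=15
x=11: not %3==0, res = (-1)-1 = -2; aux=26
x=-2: not %3==0, res = (-2)-1 = -3; aux=24
x=-3: %3==0, res = (-3)-(-3) = 0; aux=25
x=5: not %3==0, res = 0-1 = -1; aux=30
x=9: %3==0, res = (-1)-9 = -10; aux=31
x=1: not %3==0, res = (-10)-1 = -11; aux=32
res-aux = (-11)-32 = -43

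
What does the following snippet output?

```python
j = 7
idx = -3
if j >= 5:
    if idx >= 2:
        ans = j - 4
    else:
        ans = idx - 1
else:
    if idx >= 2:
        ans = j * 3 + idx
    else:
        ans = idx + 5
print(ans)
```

j=7, idx=-3
j >= 5 is True; idx >= 2 is False
→ ans = idx - 1 = -4

-4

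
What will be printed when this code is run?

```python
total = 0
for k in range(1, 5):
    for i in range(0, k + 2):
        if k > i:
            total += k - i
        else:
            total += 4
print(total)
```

52

k=1,i=0: 1>0, total = 0+1 = 1
k=1,i=1: not 1>1, total = 1+4 = 5
k=1,i=2: not 1>2, total = 5+4 = 9
k=2,i=0: 2>0, total = 9+2 = 11
k=2,i=1: 2>1, total = 11+1 = 12
k=2,i=2: not 2>2, total = 12+4 = 16
k=2,i=3: not 2>3, total = 16+4 = 20
k=3,i=0: 3>0, total = 20+3 = 23
k=3,i=1: 3>1, total = 23+2 = 25
k=3,i=2: 3>2, total = 25+1 = 26
k=3,i=3: not 3>3, total = 26+4 = 30
k=3,i=4: not 3>4, total = 30+4 = 34
k=4,i=0: 4>0, total = 34+4 = 38
k=4,i=1: 4>1, total = 38+3 = 41
k=4,i=2: 4>2, total = 41+2 = 43
k=4,i=3: 4>3, total = 43+1 = 44
k=4,i=4: not 4>4, total = 44+4 = 48
k=4,i=5: not 4>5, total = 48+4 = 52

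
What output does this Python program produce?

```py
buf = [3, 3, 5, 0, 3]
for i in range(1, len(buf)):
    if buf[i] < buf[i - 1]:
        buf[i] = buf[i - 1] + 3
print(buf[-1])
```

i=1: 3>=3, unchanged → [3, 3, 5, 0, 3]
i=2: 5>=3, unchanged → [3, 3, 5, 0, 3]
i=3: 0<5, buf[3] = 5+3 = 8 → [3, 3, 5, 8, 3]
i=4: 3<8, buf[4] = 8+3 = 11 → [3, 3, 5, 8, 11]

11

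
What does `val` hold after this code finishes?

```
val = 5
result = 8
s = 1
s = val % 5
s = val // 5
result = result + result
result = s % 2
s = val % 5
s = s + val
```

5

s = 5%5 = 0
s = 5//5 = 1
result = 8+8 = 16
result = 1%2 = 1
s = 5%5 = 0
s = 0+5 = 5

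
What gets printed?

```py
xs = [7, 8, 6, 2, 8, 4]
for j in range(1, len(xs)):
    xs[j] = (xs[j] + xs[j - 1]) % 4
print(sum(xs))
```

j=1: xs[1] = (8+7)%4 = 3 → [7, 3, 6, 2, 8, 4]
j=2: xs[2] = (6+3)%4 = 1 → [7, 3, 1, 2, 8, 4]
j=3: xs[3] = (2+1)%4 = 3 → [7, 3, 1, 3, 8, 4]
j=4: xs[4] = (8+3)%4 = 3 → [7, 3, 1, 3, 3, 4]
j=5: xs[5] = (4+3)%4 = 3 → [7, 3, 1, 3, 3, 3]
sum = 20

20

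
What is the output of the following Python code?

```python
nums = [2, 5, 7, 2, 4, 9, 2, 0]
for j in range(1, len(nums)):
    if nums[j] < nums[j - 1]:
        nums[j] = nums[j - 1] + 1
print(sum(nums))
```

j=1: 5>=2, unchanged → [2, 5, 7, 2, 4, 9, 2, 0]
j=2: 7>=5, unchanged → [2, 5, 7, 2, 4, 9, 2, 0]
j=3: 2<7, nums[3] = 7+1 = 8 → [2, 5, 7, 8, 4, 9, 2, 0]
j=4: 4<8, nums[4] = 8+1 = 9 → [2, 5, 7, 8, 9, 9, 2, 0]
j=5: 9>=9, unchanged → [2, 5, 7, 8, 9, 9, 2, 0]
j=6: 2<9, nums[6] = 9+1 = 10 → [2, 5, 7, 8, 9, 9, 10, 0]
j=7: 0<10, nums[7] = 10+1 = 11 → [2, 5, 7, 8, 9, 9, 10, 11]
sum = 61

61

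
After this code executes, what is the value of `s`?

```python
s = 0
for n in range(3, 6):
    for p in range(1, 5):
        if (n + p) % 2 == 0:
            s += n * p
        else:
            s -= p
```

n=3,p=1: even sum, s = 0+3 = 3
n=3,p=2: odd sum, s = 3-2 = 1
n=3,p=3: even sum, s = 1+9 = 10
n=3,p=4: odd sum, s = 10-4 = 6
n=4,p=1: odd sum, s = 6-1 = 5
n=4,p=2: even sum, s = 5+8 = 13
n=4,p=3: odd sum, s = 13-3 = 10
n=4,p=4: even sum, s = 10+16 = 26
n=5,p=1: even sum, s = 26+5 = 31
n=5,p=2: odd sum, s = 31-2 = 29
n=5,p=3: even sum, s = 29+15 = 44
n=5,p=4: odd sum, s = 44-4 = 40

40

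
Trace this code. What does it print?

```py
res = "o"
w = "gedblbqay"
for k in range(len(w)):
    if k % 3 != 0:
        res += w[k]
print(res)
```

oedlbay

k=0: skip
k=1: add 'e' → 'oe'
k=2: add 'd' → 'oed'
k=3: skip
k=4: add 'l' → 'oedl'
k=5: add 'b' → 'oedlb'
k=6: skip
k=7: add 'a' → 'oedlba'
k=8: add 'y' → 'oedlbay'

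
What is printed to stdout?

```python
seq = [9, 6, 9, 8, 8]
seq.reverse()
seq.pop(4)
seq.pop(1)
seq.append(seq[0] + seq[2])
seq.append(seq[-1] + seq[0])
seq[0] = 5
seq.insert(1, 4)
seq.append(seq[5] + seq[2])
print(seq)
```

reverse → [8, 8, 9, 6, 9]
pop(4) removes 9 → [8, 8, 9, 6]
pop(1) removes 8 → [8, 9, 6]
append seq[0]+seq[2] = 8+6 = 14 → [8, 9, 6, 14]
append seq[-1]+seq[0] = 14+8 = 22 → [8, 9, 6, 14, 22]
seq[0] = 5 → [5, 9, 6, 14, 22]
insert 4 at 1 → [5, 4, 9, 6, 14, 22]
append seq[5]+seq[2] = 22+9 = 31 → [5, 4, 9, 6, 14, 22, 31]

[5, 4, 9, 6, 14, 22, 31]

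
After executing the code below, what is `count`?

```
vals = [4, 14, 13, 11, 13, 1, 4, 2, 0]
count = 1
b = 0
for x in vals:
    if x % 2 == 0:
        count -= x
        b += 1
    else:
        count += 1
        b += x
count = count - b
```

-62

x=4: even, count = 1-4 = -3; b=1
x=14: even, count = (-3)-14 = -17; b=2
x=13: not even, count = (-17)+1 = -16; b=15
x=11: not even, count = (-16)+1 = -15; b=26
x=13: not even, count = (-15)+1 = -14; b=39
x=1: not even, count = (-14)+1 = -13; b=40
x=4: even, count = (-13)-4 = -17; b=41
x=2: even, count = (-17)-2 = -19; b=42
x=0: even, count = (-19)-0 = -19; b=43
count-b = (-19)-43 = -62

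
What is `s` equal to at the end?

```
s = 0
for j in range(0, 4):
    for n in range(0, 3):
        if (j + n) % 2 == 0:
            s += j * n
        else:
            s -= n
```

j=0,n=0: even sum, s = 0+0 = 0
j=0,n=1: odd sum, s = 0-1 = -1
j=0,n=2: even sum, s = (-1)+0 = -1
j=1,n=0: odd sum, s = (-1)-0 = -1
j=1,n=1: even sum, s = (-1)+1 = 0
j=1,n=2: odd sum, s = 0-2 = -2
j=2,n=0: even sum, s = (-2)+0 = -2
j=2,n=1: odd sum, s = (-2)-1 = -3
j=2,n=2: even sum, s = (-3)+4 = 1
j=3,n=0: odd sum, s = 1-0 = 1
j=3,n=1: even sum, s = 1+3 = 4
j=3,n=2: odd sum, s = 4-2 = 2

2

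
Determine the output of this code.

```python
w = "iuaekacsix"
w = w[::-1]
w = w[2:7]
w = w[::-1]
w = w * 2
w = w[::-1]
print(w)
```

reverse → 'xiscakeaui'
slice [2:7] → 'scake'
reverse → 'ekacs'
repeat ×2 → 'ekacsekacs'
reverse → 'scakescake'

scakescake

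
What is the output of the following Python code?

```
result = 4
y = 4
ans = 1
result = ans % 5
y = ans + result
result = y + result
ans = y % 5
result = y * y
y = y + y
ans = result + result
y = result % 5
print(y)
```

result = 1%5 = 1
y = 1+1 = 2
result = 2+1 = 3
ans = 2%5 = 2
result = 2*2 = 4
y = 2+2 = 4
ans = 4+4 = 8
y = 4%5 = 4

4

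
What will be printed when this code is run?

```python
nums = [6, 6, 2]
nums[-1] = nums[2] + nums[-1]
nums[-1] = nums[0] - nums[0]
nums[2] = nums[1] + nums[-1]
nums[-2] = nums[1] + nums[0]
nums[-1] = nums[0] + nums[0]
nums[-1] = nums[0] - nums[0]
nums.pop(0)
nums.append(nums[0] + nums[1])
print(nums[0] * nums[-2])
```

nums[-1] = nums[2]+nums[-1] = 2+2 = 4 → [6, 6, 4]
nums[-1] = nums[0]-nums[0] = 6-6 = 0 → [6, 6, 0]
nums[2] = nums[1]+nums[-1] = 6+0 = 6 → [6, 6, 6]
nums[-2] = nums[1]+nums[0] = 6+6 = 12 → [6, 12, 6]
nums[-1] = nums[0]+nums[0] = 6+6 = 12 → [6, 12, 12]
nums[-1] = nums[0]-nums[0] = 6-6 = 0 → [6, 12, 0]
pop(0) removes 6 → [12, 0]
append nums[0]+nums[1] = 12+0 = 12 → [12, 0, 12]
nums[0]*nums[-2] = 12*0 = 0

0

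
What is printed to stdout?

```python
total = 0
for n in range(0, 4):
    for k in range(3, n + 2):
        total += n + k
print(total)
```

18

n=2,k=3: total = 0+5 = 5
n=3,k=3: total = 5+6 = 11
n=3,k=4: total = 11+7 = 18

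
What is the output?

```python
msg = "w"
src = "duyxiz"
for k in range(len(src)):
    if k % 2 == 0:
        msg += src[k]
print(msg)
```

k=0: add 'd' → 'wd'
k=1: skip
k=2: add 'y' → 'wdy'
k=3: skip
k=4: add 'i' → 'wdyi'
k=5: skip

wdyi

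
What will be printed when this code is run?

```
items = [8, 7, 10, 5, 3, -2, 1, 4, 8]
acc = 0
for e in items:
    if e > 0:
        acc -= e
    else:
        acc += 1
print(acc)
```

e=8: >0, acc = 0-8 = -8
e=7: >0, acc = (-8)-7 = -15
e=10: >0, acc = (-15)-10 = -25
e=5: >0, acc = (-25)-5 = -30
e=3: >0, acc = (-30)-3 = -33
e=-2: not >0, acc = (-33)+1 = -32
e=1: >0, acc = (-32)-1 = -33
e=4: >0, acc = (-33)-4 = -37
e=8: >0, acc = (-37)-8 = -45

-45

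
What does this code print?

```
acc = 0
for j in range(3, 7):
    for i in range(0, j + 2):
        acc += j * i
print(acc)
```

j=3,i=0: acc = 0+0 = 0
j=3,i=1: acc = 0+3 = 3
j=3,i=2: acc = 3+6 = 9
j=3,i=3: acc = 9+9 = 18
j=3,i=4: acc = 18+12 = 30
j=4,i=0: acc = 30+0 = 30
j=4,i=1: acc = 30+4 = 34
j=4,i=2: acc = 34+8 = 42
j=4,i=3: acc = 42+12 = 54
j=4,i=4: acc = 54+16 = 70
j=4,i=5: acc = 70+20 = 90
j=5,i=0: acc = 90+0 = 90
j=5,i=1: acc = 90+5 = 95
j=5,i=2: acc = 95+10 = 105
j=5,i=3: acc = 105+15 = 120
j=5,i=4: acc = 120+20 = 140
j=5,i=5: acc = 140+25 = 165
j=5,i=6: acc = 165+30 = 195
j=6,i=0: acc = 195+0 = 195
j=6,i=1: acc = 195+6 = 201
j=6,i=2: acc = 201+12 = 213
j=6,i=3: acc = 213+18 = 231
j=6,i=4: acc = 231+24 = 255
j=6,i=5: acc = 255+30 = 285
j=6,i=6: acc = 285+36 = 321
j=6,i=7: acc = 321+42 = 363

363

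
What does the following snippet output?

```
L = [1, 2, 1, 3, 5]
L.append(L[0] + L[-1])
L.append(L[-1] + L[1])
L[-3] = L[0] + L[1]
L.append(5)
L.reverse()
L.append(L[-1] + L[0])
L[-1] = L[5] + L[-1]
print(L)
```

[5, 8, 6, 3, 3, 1, 2, 1, 7]

append L[0]+L[-1] = 1+5 = 6 → [1, 2, 1, 3, 5, 6]
append L[-1]+L[1] = 6+2 = 8 → [1, 2, 1, 3, 5, 6, 8]
L[-3] = L[0]+L[1] = 1+2 = 3 → [1, 2, 1, 3, 3, 6, 8]
append 5 → [1, 2, 1, 3, 3, 6, 8, 5]
reverse → [5, 8, 6, 3, 3, 1, 2, 1]
append L[-1]+L[0] = 1+5 = 6 → [5, 8, 6, 3, 3, 1, 2, 1, 6]
L[-1] = L[5]+L[-1] = 1+6 = 7 → [5, 8, 6, 3, 3, 1, 2, 1, 7]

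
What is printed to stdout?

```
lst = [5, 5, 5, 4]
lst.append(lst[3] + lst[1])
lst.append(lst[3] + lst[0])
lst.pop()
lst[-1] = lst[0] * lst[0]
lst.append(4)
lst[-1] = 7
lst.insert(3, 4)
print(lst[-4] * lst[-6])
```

append lst[3]+lst[1] = 4+5 = 9 → [5, 5, 5, 4, 9]
append lst[3]+lst[0] = 4+5 = 9 → [5, 5, 5, 4, 9, 9]
pop() removes 9 → [5, 5, 5, 4, 9]
lst[-1] = lst[0]*lst[0] = 5*5 = 25 → [5, 5, 5, 4, 25]
append 4 → [5, 5, 5, 4, 25, 4]
lst[-1] = 7 → [5, 5, 5, 4, 25, 7]
insert 4 at 3 → [5, 5, 5, 4, 4, 25, 7]
lst[-4]*lst[-6] = 4*5 = 20

20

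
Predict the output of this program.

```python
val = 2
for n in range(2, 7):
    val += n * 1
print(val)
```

22

n=2: val = 2+2*1 = 4
n=3: val = 4+3*1 = 7
n=4: val = 7+4*1 = 11
n=5: val = 11+5*1 = 16
n=6: val = 16+6*1 = 22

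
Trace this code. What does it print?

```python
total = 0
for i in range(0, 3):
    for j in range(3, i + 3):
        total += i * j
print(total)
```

i=1,j=3: total = 0+3 = 3
i=2,j=3: total = 3+6 = 9
i=2,j=4: total = 9+8 = 17

17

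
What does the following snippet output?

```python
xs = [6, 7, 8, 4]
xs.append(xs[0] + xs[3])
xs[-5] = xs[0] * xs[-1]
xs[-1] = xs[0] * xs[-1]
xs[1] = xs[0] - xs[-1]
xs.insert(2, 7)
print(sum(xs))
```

append xs[0]+xs[3] = 6+4 = 10 → [6, 7, 8, 4, 10]
xs[-5] = xs[0]*xs[-1] = 6*10 = 60 → [60, 7, 8, 4, 10]
xs[-1] = xs[0]*xs[-1] = 60*10 = 600 → [60, 7, 8, 4, 600]
xs[1] = xs[0]-xs[-1] = 60-600 = -540 → [60, -540, 8, 4, 600]
insert 7 at 2 → [60, -540, 7, 8, 4, 600]
sum = 139

139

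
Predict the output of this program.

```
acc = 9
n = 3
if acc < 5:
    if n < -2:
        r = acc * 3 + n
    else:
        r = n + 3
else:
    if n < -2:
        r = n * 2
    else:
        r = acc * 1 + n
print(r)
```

12

acc=9, n=3
acc < 5 is False; n < -2 is False
→ r = acc * 1 + n = 12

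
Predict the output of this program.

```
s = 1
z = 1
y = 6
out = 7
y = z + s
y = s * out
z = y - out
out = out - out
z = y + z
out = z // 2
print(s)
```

1

y = 1+1 = 2
y = 1*7 = 7
z = 7-7 = 0
out = 7-7 = 0
z = 7+0 = 7
out = 7//2 = 3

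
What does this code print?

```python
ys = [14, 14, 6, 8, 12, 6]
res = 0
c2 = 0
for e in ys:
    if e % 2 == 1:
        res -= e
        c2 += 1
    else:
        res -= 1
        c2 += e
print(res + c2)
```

54

e=14: not odd, res = 0-1 = -1; c2=14
e=14: not odd, res = (-1)-1 = -2; c2=28
e=6: not odd, res = (-2)-1 = -3; c2=34
e=8: not odd, res = (-3)-1 = -4; c2=42
e=12: not odd, res = (-4)-1 = -5; c2=54
e=6: not odd, res = (-5)-1 = -6; c2=60
res+c2 = (-6)+60 = 54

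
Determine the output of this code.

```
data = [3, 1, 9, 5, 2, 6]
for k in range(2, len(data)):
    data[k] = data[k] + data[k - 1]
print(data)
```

k=2: data[2] = 9+1 = 10 → [3, 1, 10, 5, 2, 6]
k=3: data[3] = 5+10 = 15 → [3, 1, 10, 15, 2, 6]
k=4: data[4] = 2+15 = 17 → [3, 1, 10, 15, 17, 6]
k=5: data[5] = 6+17 = 23 → [3, 1, 10, 15, 17, 23]

[3, 1, 10, 15, 17, 23]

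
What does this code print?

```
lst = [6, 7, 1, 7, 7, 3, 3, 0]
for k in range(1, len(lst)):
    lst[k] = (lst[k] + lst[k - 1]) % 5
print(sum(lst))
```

26

k=1: lst[1] = (7+6)%5 = 3 → [6, 3, 1, 7, 7, 3, 3, 0]
k=2: lst[2] = (1+3)%5 = 4 → [6, 3, 4, 7, 7, 3, 3, 0]
k=3: lst[3] = (7+4)%5 = 1 → [6, 3, 4, 1, 7, 3, 3, 0]
k=4: lst[4] = (7+1)%5 = 3 → [6, 3, 4, 1, 3, 3, 3, 0]
k=5: lst[5] = (3+3)%5 = 1 → [6, 3, 4, 1, 3, 1, 3, 0]
k=6: lst[6] = (3+1)%5 = 4 → [6, 3, 4, 1, 3, 1, 4, 0]
k=7: lst[7] = (0+4)%5 = 4 → [6, 3, 4, 1, 3, 1, 4, 4]
sum = 26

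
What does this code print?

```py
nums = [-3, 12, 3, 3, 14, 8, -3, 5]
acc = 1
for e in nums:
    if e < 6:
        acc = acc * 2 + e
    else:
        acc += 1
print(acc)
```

e=-3: <6, acc = 1*2+(-3) = -1
e=12: not <6, acc = (-1)+1 = 0
e=3: <6, acc = 0*2+3 = 3
e=3: <6, acc = 3*2+3 = 9
e=14: not <6, acc = 9+1 = 10
e=8: not <6, acc = 10+1 = 11
e=-3: <6, acc = 11*2+(-3) = 19
e=5: <6, acc = 19*2+5 = 43

43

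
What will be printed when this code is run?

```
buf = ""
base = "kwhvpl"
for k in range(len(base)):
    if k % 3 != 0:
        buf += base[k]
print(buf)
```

whpl

k=0: skip
k=1: add 'w' → 'w'
k=2: add 'h' → 'wh'
k=3: skip
k=4: add 'p' → 'whp'
k=5: add 'l' → 'whpl'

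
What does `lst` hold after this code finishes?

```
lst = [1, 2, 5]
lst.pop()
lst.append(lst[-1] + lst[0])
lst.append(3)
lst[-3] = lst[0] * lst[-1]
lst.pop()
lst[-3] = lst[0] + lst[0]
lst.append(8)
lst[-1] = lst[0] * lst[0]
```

pop() removes 5 → [1, 2]
append lst[-1]+lst[0] = 2+1 = 3 → [1, 2, 3]
append 3 → [1, 2, 3, 3]
lst[-3] = lst[0]*lst[-1] = 1*3 = 3 → [1, 3, 3, 3]
pop() removes 3 → [1, 3, 3]
lst[-3] = lst[0]+lst[0] = 1+1 = 2 → [2, 3, 3]
append 8 → [2, 3, 3, 8]
lst[-1] = lst[0]*lst[0] = 2*2 = 4 → [2, 3, 3, 4]

[2, 3, 3, 4]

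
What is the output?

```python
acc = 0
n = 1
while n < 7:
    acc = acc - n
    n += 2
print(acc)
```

n=1: acc = 0-1 = -1
n=3: acc = (-1)-3 = -4
n=5: acc = (-4)-5 = -9

-9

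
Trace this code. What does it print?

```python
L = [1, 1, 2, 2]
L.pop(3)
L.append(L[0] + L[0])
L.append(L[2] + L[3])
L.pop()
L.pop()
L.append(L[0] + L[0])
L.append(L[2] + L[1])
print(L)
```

[1, 1, 2, 2, 3]

pop(3) removes 2 → [1, 1, 2]
append L[0]+L[0] = 1+1 = 2 → [1, 1, 2, 2]
append L[2]+L[3] = 2+2 = 4 → [1, 1, 2, 2, 4]
pop() removes 4 → [1, 1, 2, 2]
pop() removes 2 → [1, 1, 2]
append L[0]+L[0] = 1+1 = 2 → [1, 1, 2, 2]
append L[2]+L[1] = 2+1 = 3 → [1, 1, 2, 2, 3]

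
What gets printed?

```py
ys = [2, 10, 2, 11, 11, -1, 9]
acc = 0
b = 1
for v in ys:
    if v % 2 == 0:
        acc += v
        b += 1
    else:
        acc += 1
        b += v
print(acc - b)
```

v=2: even, acc = 0+2 = 2; b=2
v=10: even, acc = 2+10 = 12; b=3
v=2: even, acc = 12+2 = 14; b=4
v=11: not even, acc = 14+1 = 15; b=15
v=11: not even, acc = 15+1 = 16; b=26
v=-1: not even, acc = 16+1 = 17; b=25
v=9: not even, acc = 17+1 = 18; b=34
acc-b = 18-34 = -16

-16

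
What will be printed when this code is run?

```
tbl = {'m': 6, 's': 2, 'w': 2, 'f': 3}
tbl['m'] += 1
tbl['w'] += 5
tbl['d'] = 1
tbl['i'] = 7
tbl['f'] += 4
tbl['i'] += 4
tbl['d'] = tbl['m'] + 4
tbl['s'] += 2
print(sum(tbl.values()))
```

tbl['m'] = 6+1 = 7 → {'m': 7, 's': 2, 'w': 2, 'f': 3}
tbl['w'] = 2+5 = 7 → {'m': 7, 's': 2, 'w': 7, 'f': 3}
tbl['d'] = 1 → {'m': 7, 's': 2, 'w': 7, 'f': 3, 'd': 1}
tbl['i'] = 7 → {'m': 7, 's': 2, 'w': 7, 'f': 3, 'd': 1, 'i': 7}
tbl['f'] = 3+4 = 7 → {'m': 7, 's': 2, 'w': 7, 'f': 7, 'd': 1, 'i': 7}
tbl['i'] = 7+4 = 11 → {'m': 7, 's': 2, 'w': 7, 'f': 7, 'd': 1, 'i': 11}
tbl['d'] = tbl['m']+4 = 11 → {'m': 7, 's': 2, 'w': 7, 'f': 7, 'd': 11, 'i': 11}
tbl['s'] = 2+2 = 4 → {'m': 7, 's': 4, 'w': 7, 'f': 7, 'd': 11, 'i': 11}
sum of values = 47

47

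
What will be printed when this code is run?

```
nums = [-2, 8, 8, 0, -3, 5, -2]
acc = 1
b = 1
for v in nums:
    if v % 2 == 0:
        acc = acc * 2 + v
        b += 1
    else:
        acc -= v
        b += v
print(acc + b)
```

98

v=-2: even, acc = 1*2+(-2) = 0; b=2
v=8: even, acc = 0*2+8 = 8; b=3
v=8: even, acc = 8*2+8 = 24; b=4
v=0: even, acc = 24*2+0 = 48; b=5
v=-3: not even, acc = 48-(-3) = 51; b=2
v=5: not even, acc = 51-5 = 46; b=7
v=-2: even, acc = 46*2+(-2) = 90; b=8
acc+b = 90+8 = 98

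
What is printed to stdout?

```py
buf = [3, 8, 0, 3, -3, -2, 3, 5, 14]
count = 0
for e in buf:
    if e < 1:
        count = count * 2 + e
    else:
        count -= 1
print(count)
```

-31

e=3: not <1, count = 0-1 = -1
e=8: not <1, count = (-1)-1 = -2
e=0: <1, count = (-2)*2+0 = -4
e=3: not <1, count = (-4)-1 = -5
e=-3: <1, count = (-5)*2+(-3) = -13
e=-2: <1, count = (-13)*2+(-2) = -28
e=3: not <1, count = (-28)-1 = -29
e=5: not <1, count = (-29)-1 = -30
e=14: not <1, count = (-30)-1 = -31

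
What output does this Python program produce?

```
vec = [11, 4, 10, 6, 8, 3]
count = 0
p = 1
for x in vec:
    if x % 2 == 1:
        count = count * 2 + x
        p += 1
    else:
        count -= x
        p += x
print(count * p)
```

x=11: odd, count = 0*2+11 = 11; p=2
x=4: not odd, count = 11-4 = 7; p=6
x=10: not odd, count = 7-10 = -3; p=16
x=6: not odd, count = (-3)-6 = -9; p=22
x=8: not odd, count = (-9)-8 = -17; p=30
x=3: odd, count = (-17)*2+3 = -31; p=31
count*p = (-31)*31 = -961

-961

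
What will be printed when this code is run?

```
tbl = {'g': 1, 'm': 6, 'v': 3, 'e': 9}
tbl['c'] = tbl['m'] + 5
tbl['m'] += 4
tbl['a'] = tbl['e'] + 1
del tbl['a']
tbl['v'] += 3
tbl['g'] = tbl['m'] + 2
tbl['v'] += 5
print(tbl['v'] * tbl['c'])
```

121

tbl['c'] = tbl['m']+5 = 11 → {'g': 1, 'm': 6, 'v': 3, 'e': 9, 'c': 11}
tbl['m'] = 6+4 = 10 → {'g': 1, 'm': 10, 'v': 3, 'e': 9, 'c': 11}
tbl['a'] = tbl['e']+1 = 10 → {'g': 1, 'm': 10, 'v': 3, 'e': 9, 'c': 11, 'a': 10}
del 'a' → {'g': 1, 'm': 10, 'v': 3, 'e': 9, 'c': 11}
tbl['v'] = 3+3 = 6 → {'g': 1, 'm': 10, 'v': 6, 'e': 9, 'c': 11}
tbl['g'] = tbl['m']+2 = 12 → {'g': 12, 'm': 10, 'v': 6, 'e': 9, 'c': 11}
tbl['v'] = 6+5 = 11 → {'g': 12, 'm': 10, 'v': 11, 'e': 9, 'c': 11}
tbl['v']*tbl['c'] = 11*11 = 121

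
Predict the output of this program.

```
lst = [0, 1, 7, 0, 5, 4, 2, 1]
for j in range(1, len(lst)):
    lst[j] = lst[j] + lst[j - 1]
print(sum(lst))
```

j=1: lst[1] = 1+0 = 1 → [0, 1, 7, 0, 5, 4, 2, 1]
j=2: lst[2] = 7+1 = 8 → [0, 1, 8, 0, 5, 4, 2, 1]
j=3: lst[3] = 0+8 = 8 → [0, 1, 8, 8, 5, 4, 2, 1]
j=4: lst[4] = 5+8 = 13 → [0, 1, 8, 8, 13, 4, 2, 1]
j=5: lst[5] = 4+13 = 17 → [0, 1, 8, 8, 13, 17, 2, 1]
j=6: lst[6] = 2+17 = 19 → [0, 1, 8, 8, 13, 17, 19, 1]
j=7: lst[7] = 1+19 = 20 → [0, 1, 8, 8, 13, 17, 19, 20]
sum = 86

86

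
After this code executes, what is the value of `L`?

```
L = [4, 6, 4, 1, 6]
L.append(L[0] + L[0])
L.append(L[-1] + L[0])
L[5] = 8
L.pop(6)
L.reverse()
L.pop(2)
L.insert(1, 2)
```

[8, 2, 6, 4, 6, 4]

append L[0]+L[0] = 4+4 = 8 → [4, 6, 4, 1, 6, 8]
append L[-1]+L[0] = 8+4 = 12 → [4, 6, 4, 1, 6, 8, 12]
L[5] = 8 → [4, 6, 4, 1, 6, 8, 12]
pop(6) removes 12 → [4, 6, 4, 1, 6, 8]
reverse → [8, 6, 1, 4, 6, 4]
pop(2) removes 1 → [8, 6, 4, 6, 4]
insert 2 at 1 → [8, 2, 6, 4, 6, 4]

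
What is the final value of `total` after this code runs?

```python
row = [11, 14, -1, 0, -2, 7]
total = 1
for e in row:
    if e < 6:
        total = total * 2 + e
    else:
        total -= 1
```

e=11: not <6, total = 1-1 = 0
e=14: not <6, total = 0-1 = -1
e=-1: <6, total = (-1)*2+(-1) = -3
e=0: <6, total = (-3)*2+0 = -6
e=-2: <6, total = (-6)*2+(-2) = -14
e=7: not <6, total = (-14)-1 = -15

-15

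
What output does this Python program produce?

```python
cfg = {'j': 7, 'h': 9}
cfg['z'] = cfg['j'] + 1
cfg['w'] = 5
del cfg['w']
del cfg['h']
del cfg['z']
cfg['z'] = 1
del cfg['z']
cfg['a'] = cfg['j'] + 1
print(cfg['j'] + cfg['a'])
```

cfg['z'] = cfg['j']+1 = 8 → {'j': 7, 'h': 9, 'z': 8}
cfg['w'] = 5 → {'j': 7, 'h': 9, 'z': 8, 'w': 5}
del 'w' → {'j': 7, 'h': 9, 'z': 8}
del 'h' → {'j': 7, 'z': 8}
del 'z' → {'j': 7}
cfg['z'] = 1 → {'j': 7, 'z': 1}
del 'z' → {'j': 7}
cfg['a'] = cfg['j']+1 = 8 → {'j': 7, 'a': 8}
cfg['j']+cfg['a'] = 7+8 = 15

15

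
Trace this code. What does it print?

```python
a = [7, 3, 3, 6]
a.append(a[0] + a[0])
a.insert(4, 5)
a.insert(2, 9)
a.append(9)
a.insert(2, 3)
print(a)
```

append a[0]+a[0] = 7+7 = 14 → [7, 3, 3, 6, 14]
insert 5 at 4 → [7, 3, 3, 6, 5, 14]
insert 9 at 2 → [7, 3, 9, 3, 6, 5, 14]
append 9 → [7, 3, 9, 3, 6, 5, 14, 9]
insert 3 at 2 → [7, 3, 3, 9, 3, 6, 5, 14, 9]

[7, 3, 3, 9, 3, 6, 5, 14, 9]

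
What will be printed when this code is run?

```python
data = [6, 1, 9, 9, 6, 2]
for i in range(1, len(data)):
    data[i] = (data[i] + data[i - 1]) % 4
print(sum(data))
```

14

i=1: data[1] = (1+6)%4 = 3 → [6, 3, 9, 9, 6, 2]
i=2: data[2] = (9+3)%4 = 0 → [6, 3, 0, 9, 6, 2]
i=3: data[3] = (9+0)%4 = 1 → [6, 3, 0, 1, 6, 2]
i=4: data[4] = (6+1)%4 = 3 → [6, 3, 0, 1, 3, 2]
i=5: data[5] = (2+3)%4 = 1 → [6, 3, 0, 1, 3, 1]
sum = 14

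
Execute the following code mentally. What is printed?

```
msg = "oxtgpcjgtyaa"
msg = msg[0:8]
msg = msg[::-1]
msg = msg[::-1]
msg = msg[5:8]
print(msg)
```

cjg

slice [0:8] → 'oxtgpcjg'
reverse → 'gjcpgtxo'
reverse → 'oxtgpcjg'
slice [5:8] → 'cjg'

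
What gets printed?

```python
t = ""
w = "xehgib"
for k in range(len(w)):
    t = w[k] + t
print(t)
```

bighex

k=0: prepend 'x' → 'x'
k=1: prepend 'e' → 'ex'
k=2: prepend 'h' → 'hex'
k=3: prepend 'g' → 'ghex'
k=4: prepend 'i' → 'ighex'
k=5: prepend 'b' → 'bighex'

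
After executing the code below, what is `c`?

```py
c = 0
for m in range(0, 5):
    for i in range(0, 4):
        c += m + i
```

70

m=0,i=0: c = 0+0 = 0
m=0,i=1: c = 0+1 = 1
m=0,i=2: c = 1+2 = 3
m=0,i=3: c = 3+3 = 6
m=1,i=0: c = 6+1 = 7
m=1,i=1: c = 7+2 = 9
m=1,i=2: c = 9+3 = 12
m=1,i=3: c = 12+4 = 16
m=2,i=0: c = 16+2 = 18
m=2,i=1: c = 18+3 = 21
m=2,i=2: c = 21+4 = 25
m=2,i=3: c = 25+5 = 30
m=3,i=0: c = 30+3 = 33
m=3,i=1: c = 33+4 = 37
m=3,i=2: c = 37+5 = 42
m=3,i=3: c = 42+6 = 48
m=4,i=0: c = 48+4 = 52
m=4,i=1: c = 52+5 = 57
m=4,i=2: c = 57+6 = 63
m=4,i=3: c = 63+7 = 70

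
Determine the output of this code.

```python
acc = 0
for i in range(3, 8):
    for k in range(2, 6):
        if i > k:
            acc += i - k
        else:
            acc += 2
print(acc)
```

46

i=3,k=2: 3>2, acc = 0+1 = 1
i=3,k=3: not 3>3, acc = 1+2 = 3
i=3,k=4: not 3>4, acc = 3+2 = 5
i=3,k=5: not 3>5, acc = 5+2 = 7
i=4,k=2: 4>2, acc = 7+2 = 9
i=4,k=3: 4>3, acc = 9+1 = 10
i=4,k=4: not 4>4, acc = 10+2 = 12
i=4,k=5: not 4>5, acc = 12+2 = 14
i=5,k=2: 5>2, acc = 14+3 = 17
i=5,k=3: 5>3, acc = 17+2 = 19
i=5,k=4: 5>4, acc = 19+1 = 20
i=5,k=5: not 5>5, acc = 20+2 = 22
i=6,k=2: 6>2, acc = 22+4 = 26
i=6,k=3: 6>3, acc = 26+3 = 29
i=6,k=4: 6>4, acc = 29+2 = 31
i=6,k=5: 6>5, acc = 31+1 = 32
i=7,k=2: 7>2, acc = 32+5 = 37
i=7,k=3: 7>3, acc = 37+4 = 41
i=7,k=4: 7>4, acc = 41+3 = 44
i=7,k=5: 7>5, acc = 44+2 = 46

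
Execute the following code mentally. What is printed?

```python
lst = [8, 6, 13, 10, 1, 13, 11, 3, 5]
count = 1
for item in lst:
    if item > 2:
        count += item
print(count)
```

item=8: >2, count = 1+8 = 9
item=6: >2, count = 9+6 = 15
item=13: >2, count = 15+13 = 28
item=10: >2, count = 28+10 = 38
item=1: not >2
item=13: >2, count = 38+13 = 51
item=11: >2, count = 51+11 = 62
item=3: >2, count = 62+3 = 65
item=5: >2, count = 65+5 = 70

70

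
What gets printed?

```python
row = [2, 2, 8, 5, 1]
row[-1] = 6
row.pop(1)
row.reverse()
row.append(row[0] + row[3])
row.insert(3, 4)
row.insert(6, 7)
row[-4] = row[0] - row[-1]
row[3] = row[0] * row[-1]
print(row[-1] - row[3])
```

-35

row[-1] = 6 → [2, 2, 8, 5, 6]
pop(1) removes 2 → [2, 8, 5, 6]
reverse → [6, 5, 8, 2]
append row[0]+row[3] = 6+2 = 8 → [6, 5, 8, 2, 8]
insert 4 at 3 → [6, 5, 8, 4, 2, 8]
insert 7 at 6 → [6, 5, 8, 4, 2, 8, 7]
row[-4] = row[0]-row[-1] = 6-7 = -1 → [6, 5, 8, -1, 2, 8, 7]
row[3] = row[0]*row[-1] = 6*7 = 42 → [6, 5, 8, 42, 2, 8, 7]
row[-1]-row[3] = 7-42 = -35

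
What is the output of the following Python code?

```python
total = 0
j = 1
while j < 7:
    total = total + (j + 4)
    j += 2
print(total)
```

j=1: total = 0+5 = 5
j=3: total = 5+7 = 12
j=5: total = 12+9 = 21

21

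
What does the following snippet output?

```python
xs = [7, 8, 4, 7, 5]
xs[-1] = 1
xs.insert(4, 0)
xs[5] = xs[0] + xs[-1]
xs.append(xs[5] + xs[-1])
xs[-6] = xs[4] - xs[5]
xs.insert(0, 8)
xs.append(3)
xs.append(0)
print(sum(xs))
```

xs[-1] = 1 → [7, 8, 4, 7, 1]
insert 0 at 4 → [7, 8, 4, 7, 0, 1]
xs[5] = xs[0]+xs[-1] = 7+1 = 8 → [7, 8, 4, 7, 0, 8]
append xs[5]+xs[-1] = 8+8 = 16 → [7, 8, 4, 7, 0, 8, 16]
xs[-6] = xs[4]-xs[5] = 0-8 = -8 → [7, -8, 4, 7, 0, 8, 16]
insert 8 at 0 → [8, 7, -8, 4, 7, 0, 8, 16]
append 3 → [8, 7, -8, 4, 7, 0, 8, 16, 3]
append 0 → [8, 7, -8, 4, 7, 0, 8, 16, 3, 0]
sum = 45

45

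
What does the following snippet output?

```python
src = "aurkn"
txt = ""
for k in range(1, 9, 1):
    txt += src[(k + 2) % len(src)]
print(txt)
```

knaurkna

k=1: add src[3]='k' → 'k'
k=2: add src[4]='n' → 'kn'
k=3: add src[0]='a' → 'kna'
k=4: add src[1]='u' → 'knau'
k=5: add src[2]='r' → 'knaur'
k=6: add src[3]='k' → 'knaurk'
k=7: add src[4]='n' → 'knaurkn'
k=8: add src[0]='a' → 'knaurkna'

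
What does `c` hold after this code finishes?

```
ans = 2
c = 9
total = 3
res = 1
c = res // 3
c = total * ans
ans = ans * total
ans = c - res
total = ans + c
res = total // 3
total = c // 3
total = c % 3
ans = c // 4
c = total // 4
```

c = 1//3 = 0
c = 3*2 = 6
ans = 2*3 = 6
ans = 6-1 = 5
total = 5+6 = 11
res = 11//3 = 3
total = 6//3 = 2
total = 6%3 = 0
ans = 6//4 = 1
c = 0//4 = 0

0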